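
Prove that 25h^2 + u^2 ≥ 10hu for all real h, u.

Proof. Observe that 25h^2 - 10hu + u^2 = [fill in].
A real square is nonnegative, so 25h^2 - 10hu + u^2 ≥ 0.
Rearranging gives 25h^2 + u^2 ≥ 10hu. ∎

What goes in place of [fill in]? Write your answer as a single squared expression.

(5h - u)^2

The leading and trailing coefficients are 5^2 and 1^2, and 10 = 2·5·1, so the trinomial is (5h - u)^2.
Hence 25h^2 - 10hu + u^2 ≥ 0.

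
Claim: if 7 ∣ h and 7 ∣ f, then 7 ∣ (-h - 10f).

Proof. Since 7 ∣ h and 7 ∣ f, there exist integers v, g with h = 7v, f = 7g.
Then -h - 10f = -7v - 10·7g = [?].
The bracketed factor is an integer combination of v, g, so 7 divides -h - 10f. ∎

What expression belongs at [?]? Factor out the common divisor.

7(-10g - v)

Each term has a factor of 7: -7v - 10·7g = 7·(-10g - v).
Since -10g - v is an integer, 7 ∣ (-h - 10f).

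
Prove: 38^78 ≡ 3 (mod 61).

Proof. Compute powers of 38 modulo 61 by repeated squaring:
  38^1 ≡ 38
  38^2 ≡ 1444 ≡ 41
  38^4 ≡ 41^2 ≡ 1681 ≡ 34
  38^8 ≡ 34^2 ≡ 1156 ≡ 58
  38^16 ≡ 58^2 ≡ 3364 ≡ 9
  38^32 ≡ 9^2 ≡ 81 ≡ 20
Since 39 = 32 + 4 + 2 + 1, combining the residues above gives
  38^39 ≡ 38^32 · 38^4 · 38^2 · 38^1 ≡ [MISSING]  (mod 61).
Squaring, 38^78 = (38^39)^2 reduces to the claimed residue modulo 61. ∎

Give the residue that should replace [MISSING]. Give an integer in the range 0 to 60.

Multiply the listed residues: 20 · 34 · 41 · 38 = 680 → 27880 → 1059440.
Reducing modulo 61: 1059440 = 17367·61 + 53, so 38^39 ≡ 53.

53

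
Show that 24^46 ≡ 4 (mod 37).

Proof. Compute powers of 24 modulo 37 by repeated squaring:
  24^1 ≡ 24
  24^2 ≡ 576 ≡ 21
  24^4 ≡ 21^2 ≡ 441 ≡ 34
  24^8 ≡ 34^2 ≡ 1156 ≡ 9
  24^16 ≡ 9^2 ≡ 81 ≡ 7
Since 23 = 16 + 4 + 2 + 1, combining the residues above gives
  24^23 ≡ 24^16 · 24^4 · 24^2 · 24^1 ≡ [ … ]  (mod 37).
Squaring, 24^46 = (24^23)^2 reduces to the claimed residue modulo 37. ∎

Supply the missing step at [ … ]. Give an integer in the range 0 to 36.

24^16 · 24^4 · 24^2 · 24^1 ≡ 7 · 34 · 21 · 24 = 119952.
119952 mod 37 = 35, so 24^23 ≡ 35 (mod 37).

35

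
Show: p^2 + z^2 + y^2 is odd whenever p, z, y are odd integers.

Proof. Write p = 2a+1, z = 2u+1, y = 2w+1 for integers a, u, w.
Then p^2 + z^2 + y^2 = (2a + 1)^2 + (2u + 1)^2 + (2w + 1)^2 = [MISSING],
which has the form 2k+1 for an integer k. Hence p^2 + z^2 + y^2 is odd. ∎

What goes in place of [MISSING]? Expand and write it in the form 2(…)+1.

Expanding: (2a + 1)^2 + (2u + 1)^2 + (2w + 1)^2 = 4a^2 + 4a + 4u^2 + 4u + 4w^2 + 4w + 3.
Every term except the constant is even, so this is 2(2a^2 + 2a + 2u^2 + 2u + 2w^2 + 2w + 1) + 1,
and 2a^2 + 2a + 2u^2 + 2u + 2w^2 + 2w + 1 ∈ ℤ gives the required form.

2(2a^2 + 2a + 2u^2 + 2u + 2w^2 + 2w + 1) + 1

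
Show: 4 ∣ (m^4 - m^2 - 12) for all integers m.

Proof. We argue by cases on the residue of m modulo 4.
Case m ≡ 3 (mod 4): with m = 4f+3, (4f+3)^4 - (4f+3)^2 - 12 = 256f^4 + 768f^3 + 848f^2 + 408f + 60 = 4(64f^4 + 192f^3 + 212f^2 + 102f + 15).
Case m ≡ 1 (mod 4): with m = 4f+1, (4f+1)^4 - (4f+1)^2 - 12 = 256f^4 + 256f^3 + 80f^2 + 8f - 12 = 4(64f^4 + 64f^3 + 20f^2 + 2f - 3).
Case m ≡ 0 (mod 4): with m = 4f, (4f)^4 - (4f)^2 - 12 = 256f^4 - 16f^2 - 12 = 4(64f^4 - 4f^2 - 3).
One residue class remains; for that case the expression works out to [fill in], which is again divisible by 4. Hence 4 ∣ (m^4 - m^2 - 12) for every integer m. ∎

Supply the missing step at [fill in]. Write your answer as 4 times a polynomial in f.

4(64f^4 + 128f^3 + 92f^2 + 28f)

Only m ≡ 2 (mod 4) is unaccounted for. Put m = 4f+2:
(4f+2)^4 - (4f+2)^2 - 12 expands to 256f^4 + 512f^3 + 368f^2 + 112f,
and factoring out 4 leaves 4(64f^4 + 128f^3 + 92f^2 + 28f).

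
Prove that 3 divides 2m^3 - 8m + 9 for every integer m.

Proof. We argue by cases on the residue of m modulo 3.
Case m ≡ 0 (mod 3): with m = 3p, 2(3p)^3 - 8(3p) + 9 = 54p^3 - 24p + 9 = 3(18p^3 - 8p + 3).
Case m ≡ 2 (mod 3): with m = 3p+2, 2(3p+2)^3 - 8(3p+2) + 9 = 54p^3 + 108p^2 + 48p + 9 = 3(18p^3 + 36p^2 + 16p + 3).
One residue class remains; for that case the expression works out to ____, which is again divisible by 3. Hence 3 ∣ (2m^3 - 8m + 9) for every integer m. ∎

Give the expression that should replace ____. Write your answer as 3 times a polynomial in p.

Only m ≡ 1 (mod 3) is unaccounted for. Put m = 3p+1:
2(3p+1)^3 - 8(3p+1) + 9 expands to 54p^3 + 54p^2 - 6p + 3,
and factoring out 3 leaves 3(18p^3 + 18p^2 - 2p + 1).

3(18p^3 + 18p^2 - 2p + 1)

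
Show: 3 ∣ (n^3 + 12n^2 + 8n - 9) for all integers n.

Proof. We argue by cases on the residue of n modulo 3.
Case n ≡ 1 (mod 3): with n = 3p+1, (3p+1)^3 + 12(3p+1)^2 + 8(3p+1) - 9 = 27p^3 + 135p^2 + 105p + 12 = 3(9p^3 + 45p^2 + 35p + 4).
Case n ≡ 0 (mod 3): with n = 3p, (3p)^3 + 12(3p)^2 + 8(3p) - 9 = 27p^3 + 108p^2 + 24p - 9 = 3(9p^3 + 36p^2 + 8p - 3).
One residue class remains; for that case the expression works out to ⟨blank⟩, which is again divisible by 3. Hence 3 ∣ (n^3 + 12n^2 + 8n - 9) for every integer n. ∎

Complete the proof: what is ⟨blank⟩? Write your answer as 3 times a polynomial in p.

3(9p^3 + 54p^2 + 68p + 21)

Only n ≡ 2 (mod 3) is unaccounted for. Put n = 3p+2:
(3p+2)^3 + 12(3p+2)^2 + 8(3p+2) - 9 expands to 27p^3 + 162p^2 + 204p + 63,
and factoring out 3 leaves 3(9p^3 + 54p^2 + 68p + 21).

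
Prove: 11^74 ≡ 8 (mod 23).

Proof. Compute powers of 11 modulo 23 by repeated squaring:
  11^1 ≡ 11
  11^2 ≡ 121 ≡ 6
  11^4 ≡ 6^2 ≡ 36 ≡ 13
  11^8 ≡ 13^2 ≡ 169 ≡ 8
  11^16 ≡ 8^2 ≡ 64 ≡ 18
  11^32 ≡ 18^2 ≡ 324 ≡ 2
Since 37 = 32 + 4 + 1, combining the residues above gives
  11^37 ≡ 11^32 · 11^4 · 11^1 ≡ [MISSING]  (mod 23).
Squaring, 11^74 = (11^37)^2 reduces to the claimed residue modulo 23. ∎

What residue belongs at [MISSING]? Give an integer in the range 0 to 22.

Multiply the listed residues: 2 · 13 · 11 = 26 → 286.
Reducing modulo 23: 286 = 12·23 + 10, so 11^37 ≡ 10.

10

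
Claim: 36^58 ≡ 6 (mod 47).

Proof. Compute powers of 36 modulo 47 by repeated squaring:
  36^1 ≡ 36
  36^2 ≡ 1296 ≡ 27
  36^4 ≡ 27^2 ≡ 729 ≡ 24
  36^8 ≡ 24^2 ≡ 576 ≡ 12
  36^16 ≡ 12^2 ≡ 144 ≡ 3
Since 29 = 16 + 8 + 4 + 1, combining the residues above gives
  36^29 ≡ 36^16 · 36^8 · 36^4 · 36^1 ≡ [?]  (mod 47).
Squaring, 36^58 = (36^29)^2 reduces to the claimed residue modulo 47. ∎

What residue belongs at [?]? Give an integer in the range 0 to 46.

36^16 · 36^8 · 36^4 · 36^1 ≡ 3 · 12 · 24 · 36 = 31104.
31104 mod 47 = 37, so 36^29 ≡ 37 (mod 47).

37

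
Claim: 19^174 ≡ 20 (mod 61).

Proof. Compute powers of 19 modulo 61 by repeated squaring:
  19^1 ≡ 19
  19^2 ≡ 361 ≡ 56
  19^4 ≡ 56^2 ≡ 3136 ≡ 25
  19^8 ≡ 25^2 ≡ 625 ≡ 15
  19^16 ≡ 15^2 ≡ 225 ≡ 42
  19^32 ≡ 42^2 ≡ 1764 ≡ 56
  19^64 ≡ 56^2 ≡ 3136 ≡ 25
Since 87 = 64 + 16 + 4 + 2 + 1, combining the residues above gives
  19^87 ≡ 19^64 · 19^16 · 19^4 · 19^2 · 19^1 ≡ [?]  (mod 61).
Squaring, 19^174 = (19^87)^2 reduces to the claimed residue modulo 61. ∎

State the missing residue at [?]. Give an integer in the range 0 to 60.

52

19^64 · 19^16 · 19^4 · 19^2 · 19^1 ≡ 25 · 42 · 25 · 56 · 19 = 27930000.
27930000 mod 61 = 52, so 19^87 ≡ 52 (mod 61).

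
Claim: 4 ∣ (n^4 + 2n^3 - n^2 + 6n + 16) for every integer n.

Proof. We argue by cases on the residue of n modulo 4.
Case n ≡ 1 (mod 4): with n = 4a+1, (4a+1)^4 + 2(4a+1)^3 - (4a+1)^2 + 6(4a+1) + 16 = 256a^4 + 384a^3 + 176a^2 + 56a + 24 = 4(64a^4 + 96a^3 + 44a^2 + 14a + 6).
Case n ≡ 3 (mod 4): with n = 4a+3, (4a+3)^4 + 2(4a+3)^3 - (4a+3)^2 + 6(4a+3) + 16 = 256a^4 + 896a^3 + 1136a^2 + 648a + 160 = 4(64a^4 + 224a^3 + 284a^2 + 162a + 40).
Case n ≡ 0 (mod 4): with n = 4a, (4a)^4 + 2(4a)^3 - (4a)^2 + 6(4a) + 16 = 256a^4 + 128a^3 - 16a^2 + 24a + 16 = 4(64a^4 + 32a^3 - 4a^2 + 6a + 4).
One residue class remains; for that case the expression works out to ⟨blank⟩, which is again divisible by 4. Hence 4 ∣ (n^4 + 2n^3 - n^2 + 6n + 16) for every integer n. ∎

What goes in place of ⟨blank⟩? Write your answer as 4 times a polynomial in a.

The residues treated are {1, 3, 0}, so the missing case is n ≡ 2 (mod 4); write n = 4a+2.
Then (4a+2)^4 + 2(4a+2)^3 - (4a+2)^2 + 6(4a+2) + 16 = 256a^4 + 640a^3 + 560a^2 + 232a + 56 = 4(64a^4 + 160a^3 + 140a^2 + 58a + 14).

4(64a^4 + 160a^3 + 140a^2 + 58a + 14)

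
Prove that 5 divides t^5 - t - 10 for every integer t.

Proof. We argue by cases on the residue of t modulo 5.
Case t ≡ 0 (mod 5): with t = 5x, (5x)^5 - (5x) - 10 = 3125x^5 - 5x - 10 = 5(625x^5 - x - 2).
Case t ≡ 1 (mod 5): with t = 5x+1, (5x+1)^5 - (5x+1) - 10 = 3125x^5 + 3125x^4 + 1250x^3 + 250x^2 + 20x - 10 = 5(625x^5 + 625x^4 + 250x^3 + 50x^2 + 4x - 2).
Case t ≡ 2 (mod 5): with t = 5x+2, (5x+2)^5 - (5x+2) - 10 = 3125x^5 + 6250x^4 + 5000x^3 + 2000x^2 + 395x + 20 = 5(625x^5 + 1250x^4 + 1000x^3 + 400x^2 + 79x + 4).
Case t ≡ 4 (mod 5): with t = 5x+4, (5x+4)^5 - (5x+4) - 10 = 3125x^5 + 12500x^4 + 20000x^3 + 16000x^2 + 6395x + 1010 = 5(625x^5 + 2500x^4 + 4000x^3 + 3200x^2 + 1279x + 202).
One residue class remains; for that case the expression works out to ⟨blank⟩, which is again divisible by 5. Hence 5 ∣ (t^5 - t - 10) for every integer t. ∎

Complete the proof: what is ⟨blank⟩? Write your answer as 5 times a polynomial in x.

5(625x^5 + 1875x^4 + 2250x^3 + 1350x^2 + 404x + 46)

The residues treated are {0, 1, 2, 4}, so the missing case is t ≡ 3 (mod 5); write t = 5x+3.
Then (5x+3)^5 - (5x+3) - 10 = 3125x^5 + 9375x^4 + 11250x^3 + 6750x^2 + 2020x + 230 = 5(625x^5 + 1875x^4 + 2250x^3 + 1350x^2 + 404x + 46).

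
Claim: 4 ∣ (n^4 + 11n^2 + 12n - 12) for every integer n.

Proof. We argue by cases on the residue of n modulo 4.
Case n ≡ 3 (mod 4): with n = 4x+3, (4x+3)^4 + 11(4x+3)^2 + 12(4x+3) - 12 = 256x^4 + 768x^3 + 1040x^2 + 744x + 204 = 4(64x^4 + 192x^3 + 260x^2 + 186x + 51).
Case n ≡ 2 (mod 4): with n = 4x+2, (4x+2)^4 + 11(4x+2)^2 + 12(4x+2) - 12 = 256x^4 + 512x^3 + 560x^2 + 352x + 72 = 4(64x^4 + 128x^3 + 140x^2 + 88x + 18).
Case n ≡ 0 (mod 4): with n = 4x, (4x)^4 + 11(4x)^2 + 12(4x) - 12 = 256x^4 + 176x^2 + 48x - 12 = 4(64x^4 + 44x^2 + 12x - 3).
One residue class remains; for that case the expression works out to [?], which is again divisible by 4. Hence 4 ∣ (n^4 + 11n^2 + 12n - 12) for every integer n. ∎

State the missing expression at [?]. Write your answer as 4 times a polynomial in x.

4(64x^4 + 64x^3 + 68x^2 + 38x + 3)

Only n ≡ 1 (mod 4) is unaccounted for. Put n = 4x+1:
(4x+1)^4 + 11(4x+1)^2 + 12(4x+1) - 12 expands to 256x^4 + 256x^3 + 272x^2 + 152x + 12,
and factoring out 4 leaves 4(64x^4 + 64x^3 + 68x^2 + 38x + 3).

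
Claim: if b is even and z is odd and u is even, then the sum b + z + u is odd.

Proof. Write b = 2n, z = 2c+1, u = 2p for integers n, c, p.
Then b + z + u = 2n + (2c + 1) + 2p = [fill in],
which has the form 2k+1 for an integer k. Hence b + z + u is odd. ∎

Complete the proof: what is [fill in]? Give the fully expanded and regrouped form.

2(c + n + p) + 1

Expanding: 2n + (2c + 1) + 2p = 2c + 2n + 2p + 1.
Every term except the constant is even, so this is 2(c + n + p) + 1,
and c + n + p ∈ ℤ gives the required form.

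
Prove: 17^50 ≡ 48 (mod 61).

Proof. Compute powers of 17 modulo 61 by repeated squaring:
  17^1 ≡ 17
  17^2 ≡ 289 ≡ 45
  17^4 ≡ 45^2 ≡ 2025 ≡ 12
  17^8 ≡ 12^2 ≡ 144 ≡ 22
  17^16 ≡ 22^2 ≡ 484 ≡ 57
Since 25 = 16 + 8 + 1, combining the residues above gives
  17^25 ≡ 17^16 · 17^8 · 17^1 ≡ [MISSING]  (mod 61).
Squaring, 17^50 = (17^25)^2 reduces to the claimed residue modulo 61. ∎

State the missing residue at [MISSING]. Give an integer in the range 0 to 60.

Multiply the listed residues: 57 · 22 · 17 = 1254 → 21318.
Reducing modulo 61: 21318 = 349·61 + 29, so 17^25 ≡ 29.

29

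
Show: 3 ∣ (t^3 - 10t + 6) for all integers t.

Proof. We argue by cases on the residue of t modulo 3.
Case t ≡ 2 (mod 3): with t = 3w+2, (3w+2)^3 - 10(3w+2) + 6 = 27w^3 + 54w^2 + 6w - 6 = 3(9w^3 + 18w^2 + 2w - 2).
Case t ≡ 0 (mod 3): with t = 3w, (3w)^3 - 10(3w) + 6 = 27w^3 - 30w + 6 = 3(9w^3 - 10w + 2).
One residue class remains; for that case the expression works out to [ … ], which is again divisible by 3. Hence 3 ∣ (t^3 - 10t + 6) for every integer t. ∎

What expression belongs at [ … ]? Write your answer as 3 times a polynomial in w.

3(9w^3 + 9w^2 - 7w - 1)

The residues treated are {2, 0}, so the missing case is t ≡ 1 (mod 3); write t = 3w+1.
Then (3w+1)^3 - 10(3w+1) + 6 = 27w^3 + 27w^2 - 21w - 3 = 3(9w^3 + 9w^2 - 7w - 1).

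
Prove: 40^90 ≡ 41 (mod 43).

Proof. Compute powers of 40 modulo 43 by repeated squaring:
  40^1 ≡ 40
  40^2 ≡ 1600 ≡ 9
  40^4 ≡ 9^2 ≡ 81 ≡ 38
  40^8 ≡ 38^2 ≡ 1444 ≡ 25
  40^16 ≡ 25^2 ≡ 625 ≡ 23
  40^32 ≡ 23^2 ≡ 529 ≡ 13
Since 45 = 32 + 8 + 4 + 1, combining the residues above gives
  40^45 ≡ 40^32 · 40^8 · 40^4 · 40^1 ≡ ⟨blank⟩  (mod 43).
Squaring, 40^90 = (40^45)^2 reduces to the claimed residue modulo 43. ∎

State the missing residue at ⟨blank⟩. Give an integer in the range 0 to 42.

Multiply the listed residues: 13 · 25 · 38 · 40 = 325 → 12350 → 494000.
Reducing modulo 43: 494000 = 11488·43 + 16, so 40^45 ≡ 16.

16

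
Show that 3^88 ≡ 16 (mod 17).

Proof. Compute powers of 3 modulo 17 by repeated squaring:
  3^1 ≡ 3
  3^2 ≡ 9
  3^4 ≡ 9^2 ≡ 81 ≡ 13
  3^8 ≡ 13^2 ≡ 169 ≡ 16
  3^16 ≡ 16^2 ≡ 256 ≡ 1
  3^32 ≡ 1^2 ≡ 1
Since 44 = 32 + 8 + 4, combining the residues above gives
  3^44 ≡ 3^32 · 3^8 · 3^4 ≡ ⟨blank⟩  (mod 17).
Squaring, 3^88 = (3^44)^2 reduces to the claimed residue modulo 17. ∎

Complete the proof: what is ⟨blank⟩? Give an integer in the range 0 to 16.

4

3^32 · 3^8 · 3^4 ≡ 1 · 16 · 13 = 208.
208 mod 17 = 4, so 3^44 ≡ 4 (mod 17).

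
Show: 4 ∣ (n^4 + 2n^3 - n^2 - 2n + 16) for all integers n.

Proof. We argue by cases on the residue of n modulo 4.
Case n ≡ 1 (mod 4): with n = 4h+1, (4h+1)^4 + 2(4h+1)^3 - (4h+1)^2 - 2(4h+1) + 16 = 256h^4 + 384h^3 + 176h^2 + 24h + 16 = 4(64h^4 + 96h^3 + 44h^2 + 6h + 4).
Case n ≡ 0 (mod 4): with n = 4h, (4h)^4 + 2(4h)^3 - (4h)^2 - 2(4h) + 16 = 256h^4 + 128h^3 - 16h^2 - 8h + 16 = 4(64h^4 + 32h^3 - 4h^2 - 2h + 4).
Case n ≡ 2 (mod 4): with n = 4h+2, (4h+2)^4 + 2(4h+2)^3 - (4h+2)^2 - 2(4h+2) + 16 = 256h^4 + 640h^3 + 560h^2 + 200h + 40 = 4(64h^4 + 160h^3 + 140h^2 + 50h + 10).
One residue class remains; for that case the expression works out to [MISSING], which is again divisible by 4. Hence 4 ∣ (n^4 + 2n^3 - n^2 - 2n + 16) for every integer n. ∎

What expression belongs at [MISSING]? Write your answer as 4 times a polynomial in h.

Only n ≡ 3 (mod 4) is unaccounted for. Put n = 4h+3:
(4h+3)^4 + 2(4h+3)^3 - (4h+3)^2 - 2(4h+3) + 16 expands to 256h^4 + 896h^3 + 1136h^2 + 616h + 136,
and factoring out 4 leaves 4(64h^4 + 224h^3 + 284h^2 + 154h + 34).

4(64h^4 + 224h^3 + 284h^2 + 154h + 34)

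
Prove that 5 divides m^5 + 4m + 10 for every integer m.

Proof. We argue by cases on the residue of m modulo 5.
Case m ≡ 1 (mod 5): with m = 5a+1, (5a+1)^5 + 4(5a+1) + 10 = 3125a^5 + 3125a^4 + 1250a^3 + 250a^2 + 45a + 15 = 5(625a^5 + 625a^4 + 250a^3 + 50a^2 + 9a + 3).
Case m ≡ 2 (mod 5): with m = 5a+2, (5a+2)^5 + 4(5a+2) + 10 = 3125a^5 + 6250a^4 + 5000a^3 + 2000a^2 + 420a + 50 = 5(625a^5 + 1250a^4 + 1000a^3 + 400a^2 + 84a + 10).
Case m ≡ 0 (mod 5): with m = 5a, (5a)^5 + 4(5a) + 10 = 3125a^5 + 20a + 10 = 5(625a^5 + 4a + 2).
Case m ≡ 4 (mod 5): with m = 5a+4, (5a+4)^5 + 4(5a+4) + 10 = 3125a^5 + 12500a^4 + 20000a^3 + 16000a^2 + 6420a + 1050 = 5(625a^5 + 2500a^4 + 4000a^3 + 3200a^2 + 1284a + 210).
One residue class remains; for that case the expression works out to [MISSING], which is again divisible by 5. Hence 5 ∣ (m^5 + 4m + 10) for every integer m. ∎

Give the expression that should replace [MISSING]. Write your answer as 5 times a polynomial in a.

5(625a^5 + 1875a^4 + 2250a^3 + 1350a^2 + 409a + 53)

Only m ≡ 3 (mod 5) is unaccounted for. Put m = 5a+3:
(5a+3)^5 + 4(5a+3) + 10 expands to 3125a^5 + 9375a^4 + 11250a^3 + 6750a^2 + 2045a + 265,
and factoring out 5 leaves 5(625a^5 + 1875a^4 + 2250a^3 + 1350a^2 + 409a + 53).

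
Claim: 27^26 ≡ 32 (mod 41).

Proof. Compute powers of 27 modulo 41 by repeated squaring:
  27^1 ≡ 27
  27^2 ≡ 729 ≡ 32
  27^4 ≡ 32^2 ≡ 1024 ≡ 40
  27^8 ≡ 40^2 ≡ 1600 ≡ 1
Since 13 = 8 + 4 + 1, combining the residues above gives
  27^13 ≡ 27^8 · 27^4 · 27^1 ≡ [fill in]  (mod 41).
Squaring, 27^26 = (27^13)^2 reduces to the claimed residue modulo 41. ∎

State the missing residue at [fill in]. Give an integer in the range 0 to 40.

Multiply the listed residues: 1 · 40 · 27 = 40 → 1080.
Reducing modulo 41: 1080 = 26·41 + 14, so 27^13 ≡ 14.

14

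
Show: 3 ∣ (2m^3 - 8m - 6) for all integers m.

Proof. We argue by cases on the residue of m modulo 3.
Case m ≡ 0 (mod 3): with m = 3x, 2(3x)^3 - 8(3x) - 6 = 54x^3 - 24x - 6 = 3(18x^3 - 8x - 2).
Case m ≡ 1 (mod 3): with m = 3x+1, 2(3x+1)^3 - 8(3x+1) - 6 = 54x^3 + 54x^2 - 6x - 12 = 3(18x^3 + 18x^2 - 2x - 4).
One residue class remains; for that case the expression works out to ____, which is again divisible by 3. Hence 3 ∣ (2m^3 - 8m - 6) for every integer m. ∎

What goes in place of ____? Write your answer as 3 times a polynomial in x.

3(18x^3 + 36x^2 + 16x - 2)

The residues treated are {0, 1}, so the missing case is m ≡ 2 (mod 3); write m = 3x+2.
Then 2(3x+2)^3 - 8(3x+2) - 6 = 54x^3 + 108x^2 + 48x - 6 = 3(18x^3 + 36x^2 + 16x - 2).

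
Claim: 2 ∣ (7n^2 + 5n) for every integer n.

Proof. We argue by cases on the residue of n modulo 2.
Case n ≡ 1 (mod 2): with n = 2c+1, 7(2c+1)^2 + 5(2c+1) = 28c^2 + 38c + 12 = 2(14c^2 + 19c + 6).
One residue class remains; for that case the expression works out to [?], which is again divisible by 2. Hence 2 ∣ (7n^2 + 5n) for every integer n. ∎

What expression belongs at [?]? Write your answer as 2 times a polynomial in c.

2(14c^2 + 5c)

Only n ≡ 0 (mod 2) is unaccounted for. Put n = 2c:
7(2c)^2 + 5(2c) expands to 28c^2 + 10c,
and factoring out 2 leaves 2(14c^2 + 5c).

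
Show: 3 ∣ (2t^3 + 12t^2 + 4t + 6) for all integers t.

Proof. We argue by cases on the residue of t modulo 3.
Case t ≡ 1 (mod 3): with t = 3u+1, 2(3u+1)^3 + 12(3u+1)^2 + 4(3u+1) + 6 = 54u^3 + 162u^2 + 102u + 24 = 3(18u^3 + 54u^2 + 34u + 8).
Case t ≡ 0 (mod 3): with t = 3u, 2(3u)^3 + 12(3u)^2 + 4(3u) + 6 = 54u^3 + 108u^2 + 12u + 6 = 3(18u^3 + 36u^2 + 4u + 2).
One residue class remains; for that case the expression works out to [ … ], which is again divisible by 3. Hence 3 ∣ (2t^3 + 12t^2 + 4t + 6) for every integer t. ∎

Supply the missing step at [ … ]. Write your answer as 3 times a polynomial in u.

Only t ≡ 2 (mod 3) is unaccounted for. Put t = 3u+2:
2(3u+2)^3 + 12(3u+2)^2 + 4(3u+2) + 6 expands to 54u^3 + 216u^2 + 228u + 78,
and factoring out 3 leaves 3(18u^3 + 72u^2 + 76u + 26).

3(18u^3 + 72u^2 + 76u + 26)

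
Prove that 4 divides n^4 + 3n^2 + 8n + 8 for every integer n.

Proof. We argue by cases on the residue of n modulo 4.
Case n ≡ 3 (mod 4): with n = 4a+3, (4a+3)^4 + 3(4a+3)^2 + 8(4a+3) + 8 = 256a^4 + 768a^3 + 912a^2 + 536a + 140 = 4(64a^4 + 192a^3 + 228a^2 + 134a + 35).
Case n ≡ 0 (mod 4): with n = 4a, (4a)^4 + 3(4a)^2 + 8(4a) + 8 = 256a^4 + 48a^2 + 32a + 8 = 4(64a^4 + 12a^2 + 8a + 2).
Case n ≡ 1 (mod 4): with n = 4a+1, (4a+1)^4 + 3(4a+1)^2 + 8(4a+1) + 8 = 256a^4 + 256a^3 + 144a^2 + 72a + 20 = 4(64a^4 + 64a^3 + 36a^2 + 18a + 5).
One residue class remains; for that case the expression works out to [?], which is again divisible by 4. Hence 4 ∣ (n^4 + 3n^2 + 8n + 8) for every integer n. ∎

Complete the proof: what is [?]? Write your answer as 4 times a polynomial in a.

4(64a^4 + 128a^3 + 108a^2 + 52a + 13)

Only n ≡ 2 (mod 4) is unaccounted for. Put n = 4a+2:
(4a+2)^4 + 3(4a+2)^2 + 8(4a+2) + 8 expands to 256a^4 + 512a^3 + 432a^2 + 208a + 52,
and factoring out 4 leaves 4(64a^4 + 128a^3 + 108a^2 + 52a + 13).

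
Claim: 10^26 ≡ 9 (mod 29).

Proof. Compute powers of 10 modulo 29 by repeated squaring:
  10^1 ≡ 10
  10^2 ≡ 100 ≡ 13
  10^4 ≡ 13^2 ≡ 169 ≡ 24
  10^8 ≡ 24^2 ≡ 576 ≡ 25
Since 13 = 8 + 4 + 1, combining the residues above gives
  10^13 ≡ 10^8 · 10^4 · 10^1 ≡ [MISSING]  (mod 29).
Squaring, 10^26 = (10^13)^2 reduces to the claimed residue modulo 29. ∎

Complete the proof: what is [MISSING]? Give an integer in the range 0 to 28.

26

Multiply the listed residues: 25 · 24 · 10 = 600 → 6000.
Reducing modulo 29: 6000 = 206·29 + 26, so 10^13 ≡ 26.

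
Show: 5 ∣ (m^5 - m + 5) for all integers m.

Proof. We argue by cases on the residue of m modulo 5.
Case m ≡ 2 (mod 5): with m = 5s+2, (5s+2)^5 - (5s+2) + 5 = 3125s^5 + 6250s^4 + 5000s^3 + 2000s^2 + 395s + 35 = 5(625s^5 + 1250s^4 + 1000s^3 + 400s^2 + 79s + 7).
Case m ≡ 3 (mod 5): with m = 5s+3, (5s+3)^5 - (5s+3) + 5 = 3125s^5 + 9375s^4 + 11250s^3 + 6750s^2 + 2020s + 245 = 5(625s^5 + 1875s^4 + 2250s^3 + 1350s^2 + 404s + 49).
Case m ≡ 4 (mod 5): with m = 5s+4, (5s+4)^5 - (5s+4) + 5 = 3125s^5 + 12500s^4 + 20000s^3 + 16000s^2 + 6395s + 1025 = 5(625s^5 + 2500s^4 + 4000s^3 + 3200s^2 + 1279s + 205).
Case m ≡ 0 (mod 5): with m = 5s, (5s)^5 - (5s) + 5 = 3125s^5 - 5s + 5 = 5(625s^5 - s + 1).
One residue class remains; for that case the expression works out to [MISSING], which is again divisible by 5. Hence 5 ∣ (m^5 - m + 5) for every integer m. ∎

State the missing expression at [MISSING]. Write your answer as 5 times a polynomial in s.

The residues treated are {2, 3, 4, 0}, so the missing case is m ≡ 1 (mod 5); write m = 5s+1.
Then (5s+1)^5 - (5s+1) + 5 = 3125s^5 + 3125s^4 + 1250s^3 + 250s^2 + 20s + 5 = 5(625s^5 + 625s^4 + 250s^3 + 50s^2 + 4s + 1).

5(625s^5 + 625s^4 + 250s^3 + 50s^2 + 4s + 1)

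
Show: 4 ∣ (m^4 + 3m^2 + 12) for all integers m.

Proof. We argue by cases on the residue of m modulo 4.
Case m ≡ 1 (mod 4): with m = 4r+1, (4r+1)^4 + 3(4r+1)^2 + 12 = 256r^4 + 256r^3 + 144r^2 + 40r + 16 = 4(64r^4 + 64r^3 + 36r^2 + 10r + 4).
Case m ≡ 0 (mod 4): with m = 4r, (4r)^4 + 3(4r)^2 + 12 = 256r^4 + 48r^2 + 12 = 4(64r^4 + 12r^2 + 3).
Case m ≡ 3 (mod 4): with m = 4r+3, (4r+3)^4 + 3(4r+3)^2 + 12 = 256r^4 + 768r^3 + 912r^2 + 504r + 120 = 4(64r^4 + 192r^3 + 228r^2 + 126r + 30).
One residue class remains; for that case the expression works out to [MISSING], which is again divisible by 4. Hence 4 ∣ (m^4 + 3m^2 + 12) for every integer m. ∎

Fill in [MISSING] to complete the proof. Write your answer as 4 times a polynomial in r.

4(64r^4 + 128r^3 + 108r^2 + 44r + 10)

The residues treated are {1, 0, 3}, so the missing case is m ≡ 2 (mod 4); write m = 4r+2.
Then (4r+2)^4 + 3(4r+2)^2 + 12 = 256r^4 + 512r^3 + 432r^2 + 176r + 40 = 4(64r^4 + 128r^3 + 108r^2 + 44r + 10).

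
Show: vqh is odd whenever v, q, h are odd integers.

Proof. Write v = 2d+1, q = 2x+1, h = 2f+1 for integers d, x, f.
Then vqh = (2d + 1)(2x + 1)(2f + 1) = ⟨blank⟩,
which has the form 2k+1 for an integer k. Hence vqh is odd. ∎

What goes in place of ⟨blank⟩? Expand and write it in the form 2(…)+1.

Expanding: (2d + 1)(2x + 1)(2f + 1) = 8dfx + 4df + 4dx + 2d + 4fx + 2f + 2x + 1.
Every term except the constant is even, so this is 2(4dfx + 2df + 2dx + d + 2fx + f + x) + 1,
and 4dfx + 2df + 2dx + d + 2fx + f + x ∈ ℤ gives the required form.

2(4dfx + 2df + 2dx + d + 2fx + f + x) + 1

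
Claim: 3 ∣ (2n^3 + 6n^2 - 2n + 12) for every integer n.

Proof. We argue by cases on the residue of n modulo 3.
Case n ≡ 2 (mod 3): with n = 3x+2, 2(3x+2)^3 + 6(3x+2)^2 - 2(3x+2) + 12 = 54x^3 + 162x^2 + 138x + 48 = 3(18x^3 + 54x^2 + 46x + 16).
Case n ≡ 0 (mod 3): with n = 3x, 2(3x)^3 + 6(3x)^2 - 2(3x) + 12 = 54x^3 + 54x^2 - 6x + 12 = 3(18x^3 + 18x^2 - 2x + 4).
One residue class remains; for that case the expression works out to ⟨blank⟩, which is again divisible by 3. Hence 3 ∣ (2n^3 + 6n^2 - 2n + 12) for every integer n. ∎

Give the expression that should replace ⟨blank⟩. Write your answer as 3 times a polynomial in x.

The residues treated are {2, 0}, so the missing case is n ≡ 1 (mod 3); write n = 3x+1.
Then 2(3x+1)^3 + 6(3x+1)^2 - 2(3x+1) + 12 = 54x^3 + 108x^2 + 48x + 18 = 3(18x^3 + 36x^2 + 16x + 6).

3(18x^3 + 36x^2 + 16x + 6)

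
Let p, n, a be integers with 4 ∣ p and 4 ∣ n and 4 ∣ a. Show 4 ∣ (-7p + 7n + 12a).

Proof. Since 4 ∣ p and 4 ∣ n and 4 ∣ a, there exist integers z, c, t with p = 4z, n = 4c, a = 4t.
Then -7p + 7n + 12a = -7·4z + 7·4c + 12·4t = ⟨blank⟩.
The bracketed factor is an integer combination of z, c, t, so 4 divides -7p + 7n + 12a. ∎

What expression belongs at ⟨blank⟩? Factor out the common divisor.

4(7c + 12t - 7z)

Pull the common 4 out of every term: -7·4z + 7·4c + 12·4t = 4(7c + 12t - 7z).
7c + 12t - 7z is an integer, which exhibits the divisibility.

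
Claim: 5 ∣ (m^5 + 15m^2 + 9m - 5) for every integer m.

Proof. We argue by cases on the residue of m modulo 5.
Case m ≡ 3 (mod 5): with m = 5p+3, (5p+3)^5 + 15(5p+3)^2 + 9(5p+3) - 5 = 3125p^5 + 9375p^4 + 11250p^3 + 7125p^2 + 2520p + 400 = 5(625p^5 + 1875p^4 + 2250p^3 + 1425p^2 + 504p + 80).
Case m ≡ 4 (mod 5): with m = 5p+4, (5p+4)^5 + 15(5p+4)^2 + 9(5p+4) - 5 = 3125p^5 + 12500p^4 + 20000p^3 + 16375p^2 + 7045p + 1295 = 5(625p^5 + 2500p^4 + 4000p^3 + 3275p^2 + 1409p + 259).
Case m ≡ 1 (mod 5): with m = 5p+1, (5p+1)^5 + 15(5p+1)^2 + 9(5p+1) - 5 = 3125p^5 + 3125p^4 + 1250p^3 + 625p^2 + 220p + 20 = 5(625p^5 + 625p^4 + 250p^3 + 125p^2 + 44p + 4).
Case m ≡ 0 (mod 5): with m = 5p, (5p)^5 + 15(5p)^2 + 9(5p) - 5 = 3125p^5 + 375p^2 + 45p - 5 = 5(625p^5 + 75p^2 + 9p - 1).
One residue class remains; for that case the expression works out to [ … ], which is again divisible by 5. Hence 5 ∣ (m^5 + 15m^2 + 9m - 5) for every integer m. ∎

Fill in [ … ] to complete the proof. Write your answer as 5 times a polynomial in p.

5(625p^5 + 1250p^4 + 1000p^3 + 475p^2 + 149p + 21)

The residues treated are {3, 4, 1, 0}, so the missing case is m ≡ 2 (mod 5); write m = 5p+2.
Then (5p+2)^5 + 15(5p+2)^2 + 9(5p+2) - 5 = 3125p^5 + 6250p^4 + 5000p^3 + 2375p^2 + 745p + 105 = 5(625p^5 + 1250p^4 + 1000p^3 + 475p^2 + 149p + 21).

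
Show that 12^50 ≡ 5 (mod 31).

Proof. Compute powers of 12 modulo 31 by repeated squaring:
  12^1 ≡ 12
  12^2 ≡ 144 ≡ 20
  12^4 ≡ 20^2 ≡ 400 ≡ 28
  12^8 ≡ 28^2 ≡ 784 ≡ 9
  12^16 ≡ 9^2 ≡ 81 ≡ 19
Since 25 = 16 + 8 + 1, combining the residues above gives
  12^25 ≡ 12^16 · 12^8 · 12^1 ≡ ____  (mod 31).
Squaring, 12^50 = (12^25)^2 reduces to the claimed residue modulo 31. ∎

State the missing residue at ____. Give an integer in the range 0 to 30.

6

12^16 · 12^8 · 12^1 ≡ 19 · 9 · 12 = 2052.
2052 mod 31 = 6, so 12^25 ≡ 6 (mod 31).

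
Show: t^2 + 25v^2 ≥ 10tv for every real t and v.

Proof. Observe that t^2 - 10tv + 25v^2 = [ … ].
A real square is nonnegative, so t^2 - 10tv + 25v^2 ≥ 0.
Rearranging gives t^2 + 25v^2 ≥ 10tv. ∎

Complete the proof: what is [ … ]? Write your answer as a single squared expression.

The leading and trailing coefficients are 1^2 and 5^2, and 10 = 2·1·5, so the trinomial is (t - 5v)^2.
Hence t^2 - 10tv + 25v^2 ≥ 0.

(t - 5v)^2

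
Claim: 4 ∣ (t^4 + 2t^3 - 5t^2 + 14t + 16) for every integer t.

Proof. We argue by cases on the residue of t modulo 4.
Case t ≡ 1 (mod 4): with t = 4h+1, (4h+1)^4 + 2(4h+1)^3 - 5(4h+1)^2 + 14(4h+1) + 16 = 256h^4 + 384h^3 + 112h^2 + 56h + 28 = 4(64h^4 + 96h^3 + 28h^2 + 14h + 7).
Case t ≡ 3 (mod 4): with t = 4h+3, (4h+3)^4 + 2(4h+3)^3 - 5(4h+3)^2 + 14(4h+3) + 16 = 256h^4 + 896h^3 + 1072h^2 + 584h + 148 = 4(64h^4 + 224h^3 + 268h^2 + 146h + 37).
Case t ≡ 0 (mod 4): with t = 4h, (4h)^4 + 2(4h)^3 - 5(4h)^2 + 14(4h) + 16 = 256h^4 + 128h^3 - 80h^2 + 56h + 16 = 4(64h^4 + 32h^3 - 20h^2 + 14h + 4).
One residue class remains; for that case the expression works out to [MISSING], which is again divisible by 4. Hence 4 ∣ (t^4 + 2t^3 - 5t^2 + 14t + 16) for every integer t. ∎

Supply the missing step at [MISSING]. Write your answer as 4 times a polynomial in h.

4(64h^4 + 160h^3 + 124h^2 + 50h + 14)

Only t ≡ 2 (mod 4) is unaccounted for. Put t = 4h+2:
(4h+2)^4 + 2(4h+2)^3 - 5(4h+2)^2 + 14(4h+2) + 16 expands to 256h^4 + 640h^3 + 496h^2 + 200h + 56,
and factoring out 4 leaves 4(64h^4 + 160h^3 + 124h^2 + 50h + 14).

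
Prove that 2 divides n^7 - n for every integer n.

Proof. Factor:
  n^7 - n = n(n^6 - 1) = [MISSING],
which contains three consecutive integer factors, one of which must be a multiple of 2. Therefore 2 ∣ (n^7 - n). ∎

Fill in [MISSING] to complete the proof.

n^6 - 1 = (n^2 - 1)(n^4 + n^2 + 1), and n^2 - 1 = (n-1)(n+1).
So n(n^6 - 1) = (n - 1)n(n + 1)(n^4 + n^2 + 1).

(n - 1)n(n + 1)(n^4 + n^2 + 1)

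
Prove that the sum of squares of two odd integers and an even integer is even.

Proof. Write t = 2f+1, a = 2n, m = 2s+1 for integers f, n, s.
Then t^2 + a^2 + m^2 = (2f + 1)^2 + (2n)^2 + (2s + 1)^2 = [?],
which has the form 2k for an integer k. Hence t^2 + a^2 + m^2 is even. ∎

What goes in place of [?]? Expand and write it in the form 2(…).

Expanding: (2f + 1)^2 + (2n)^2 + (2s + 1)^2 = 4f^2 + 4f + 4n^2 + 4s^2 + 4s + 2.
Every term is even; pulling out the factor of 2 gives 2(2f^2 + 2f + 2n^2 + 2s^2 + 2s + 1).

2(2f^2 + 2f + 2n^2 + 2s^2 + 2s + 1)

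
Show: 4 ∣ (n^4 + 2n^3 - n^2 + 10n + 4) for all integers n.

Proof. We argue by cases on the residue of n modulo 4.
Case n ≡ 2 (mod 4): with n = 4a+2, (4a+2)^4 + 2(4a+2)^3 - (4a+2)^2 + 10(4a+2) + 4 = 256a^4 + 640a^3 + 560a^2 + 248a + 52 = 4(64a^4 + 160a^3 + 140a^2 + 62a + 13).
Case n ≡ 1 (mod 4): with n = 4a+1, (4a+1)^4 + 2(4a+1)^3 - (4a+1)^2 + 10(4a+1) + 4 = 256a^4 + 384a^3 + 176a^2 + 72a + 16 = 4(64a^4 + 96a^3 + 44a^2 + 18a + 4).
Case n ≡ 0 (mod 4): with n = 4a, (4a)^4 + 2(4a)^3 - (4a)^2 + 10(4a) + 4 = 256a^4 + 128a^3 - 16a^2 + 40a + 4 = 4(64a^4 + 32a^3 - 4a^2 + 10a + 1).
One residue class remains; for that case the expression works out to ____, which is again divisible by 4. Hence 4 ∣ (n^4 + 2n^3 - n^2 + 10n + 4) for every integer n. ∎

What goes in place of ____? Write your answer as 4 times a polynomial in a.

The residues treated are {2, 1, 0}, so the missing case is n ≡ 3 (mod 4); write n = 4a+3.
Then (4a+3)^4 + 2(4a+3)^3 - (4a+3)^2 + 10(4a+3) + 4 = 256a^4 + 896a^3 + 1136a^2 + 664a + 160 = 4(64a^4 + 224a^3 + 284a^2 + 166a + 40).

4(64a^4 + 224a^3 + 284a^2 + 166a + 40)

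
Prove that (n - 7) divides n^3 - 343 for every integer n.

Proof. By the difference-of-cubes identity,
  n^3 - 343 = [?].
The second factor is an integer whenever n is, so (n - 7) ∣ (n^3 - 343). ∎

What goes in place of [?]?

Polynomial division of n^3 - 343 by n - 7 leaves remainder 0 and quotient n^2 + 7n + 49.
Hence n^3 - 343 = (n - 7)(n^2 + 7n + 49).

(n - 7)(n^2 + 7n + 49)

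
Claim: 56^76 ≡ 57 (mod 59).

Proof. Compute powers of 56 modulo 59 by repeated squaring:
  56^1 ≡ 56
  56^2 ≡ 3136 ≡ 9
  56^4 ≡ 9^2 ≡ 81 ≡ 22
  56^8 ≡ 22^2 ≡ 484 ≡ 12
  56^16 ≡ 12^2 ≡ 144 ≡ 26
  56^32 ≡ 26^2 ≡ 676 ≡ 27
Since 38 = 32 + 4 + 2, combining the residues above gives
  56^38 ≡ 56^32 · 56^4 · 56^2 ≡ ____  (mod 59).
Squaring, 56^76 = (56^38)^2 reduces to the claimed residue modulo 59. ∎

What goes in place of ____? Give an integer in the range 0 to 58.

36

Multiply the listed residues: 27 · 22 · 9 = 594 → 5346.
Reducing modulo 59: 5346 = 90·59 + 36, so 56^38 ≡ 36.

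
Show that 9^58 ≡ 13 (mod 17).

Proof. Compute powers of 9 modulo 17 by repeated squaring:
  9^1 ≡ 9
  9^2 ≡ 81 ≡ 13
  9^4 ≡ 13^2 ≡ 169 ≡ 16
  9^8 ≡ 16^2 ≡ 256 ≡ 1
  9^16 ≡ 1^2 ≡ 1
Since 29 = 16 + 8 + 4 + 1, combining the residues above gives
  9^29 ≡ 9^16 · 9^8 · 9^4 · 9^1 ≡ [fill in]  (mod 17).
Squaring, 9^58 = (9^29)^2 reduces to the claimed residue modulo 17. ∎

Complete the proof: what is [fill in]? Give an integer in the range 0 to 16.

Multiply the listed residues: 1 · 1 · 16 · 9 = 1 → 16 → 144.
Reducing modulo 17: 144 = 8·17 + 8, so 9^29 ≡ 8.

8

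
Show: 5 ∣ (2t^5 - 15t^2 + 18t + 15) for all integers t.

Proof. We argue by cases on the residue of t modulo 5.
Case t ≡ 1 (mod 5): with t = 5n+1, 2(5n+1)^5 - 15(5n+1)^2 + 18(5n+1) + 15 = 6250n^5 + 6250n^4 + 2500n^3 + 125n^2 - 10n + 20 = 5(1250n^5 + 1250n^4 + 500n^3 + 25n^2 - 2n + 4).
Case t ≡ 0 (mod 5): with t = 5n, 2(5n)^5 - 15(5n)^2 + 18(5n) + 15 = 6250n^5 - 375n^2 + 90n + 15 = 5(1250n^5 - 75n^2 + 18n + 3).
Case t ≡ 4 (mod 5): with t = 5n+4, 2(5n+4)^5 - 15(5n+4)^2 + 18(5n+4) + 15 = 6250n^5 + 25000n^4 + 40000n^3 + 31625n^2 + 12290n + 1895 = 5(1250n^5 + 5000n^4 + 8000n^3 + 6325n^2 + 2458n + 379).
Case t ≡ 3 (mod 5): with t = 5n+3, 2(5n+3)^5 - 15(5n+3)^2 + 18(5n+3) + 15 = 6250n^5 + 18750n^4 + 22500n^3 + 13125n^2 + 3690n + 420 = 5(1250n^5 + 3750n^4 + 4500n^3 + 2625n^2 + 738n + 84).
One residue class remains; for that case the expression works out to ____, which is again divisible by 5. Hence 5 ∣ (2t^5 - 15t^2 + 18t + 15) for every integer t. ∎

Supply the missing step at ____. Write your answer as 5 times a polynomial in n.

5(1250n^5 + 2500n^4 + 2000n^3 + 725n^2 + 118n + 11)

Only t ≡ 2 (mod 5) is unaccounted for. Put t = 5n+2:
2(5n+2)^5 - 15(5n+2)^2 + 18(5n+2) + 15 expands to 6250n^5 + 12500n^4 + 10000n^3 + 3625n^2 + 590n + 55,
and factoring out 5 leaves 5(1250n^5 + 2500n^4 + 2000n^3 + 725n^2 + 118n + 11).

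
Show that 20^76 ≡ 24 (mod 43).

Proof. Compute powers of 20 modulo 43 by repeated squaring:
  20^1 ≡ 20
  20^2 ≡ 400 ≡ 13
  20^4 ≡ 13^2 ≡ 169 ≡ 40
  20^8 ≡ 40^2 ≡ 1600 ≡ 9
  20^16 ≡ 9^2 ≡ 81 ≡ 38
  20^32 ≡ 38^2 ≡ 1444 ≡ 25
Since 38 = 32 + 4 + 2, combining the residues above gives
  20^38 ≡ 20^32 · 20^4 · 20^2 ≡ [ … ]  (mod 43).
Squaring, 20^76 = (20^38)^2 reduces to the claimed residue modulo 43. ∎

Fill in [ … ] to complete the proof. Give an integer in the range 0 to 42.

Multiply the listed residues: 25 · 40 · 13 = 1000 → 13000.
Reducing modulo 43: 13000 = 302·43 + 14, so 20^38 ≡ 14.

14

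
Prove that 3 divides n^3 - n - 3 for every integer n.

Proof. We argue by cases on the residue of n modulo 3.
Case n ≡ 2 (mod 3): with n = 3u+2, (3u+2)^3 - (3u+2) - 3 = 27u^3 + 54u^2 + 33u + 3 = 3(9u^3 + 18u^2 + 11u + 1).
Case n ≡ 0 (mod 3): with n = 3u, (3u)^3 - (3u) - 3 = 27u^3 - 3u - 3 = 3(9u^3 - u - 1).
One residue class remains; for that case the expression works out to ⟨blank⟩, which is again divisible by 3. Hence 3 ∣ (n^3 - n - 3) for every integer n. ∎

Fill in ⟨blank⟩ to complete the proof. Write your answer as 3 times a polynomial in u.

Only n ≡ 1 (mod 3) is unaccounted for. Put n = 3u+1:
(3u+1)^3 - (3u+1) - 3 expands to 27u^3 + 27u^2 + 6u - 3,
and factoring out 3 leaves 3(9u^3 + 9u^2 + 2u - 1).

3(9u^3 + 9u^2 + 2u - 1)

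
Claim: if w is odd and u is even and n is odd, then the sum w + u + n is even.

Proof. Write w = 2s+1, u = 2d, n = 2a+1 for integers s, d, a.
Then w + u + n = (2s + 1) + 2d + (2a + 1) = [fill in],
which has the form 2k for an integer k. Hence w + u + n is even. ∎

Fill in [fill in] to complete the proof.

(2s + 1) + 2d + (2a + 1) = 2a + 2d + 2s + 2
= 2(a + d + s + 1).
Since a + d + s + 1 is an integer, the sum is of the form 2k for an integer k.

2(a + d + s + 1)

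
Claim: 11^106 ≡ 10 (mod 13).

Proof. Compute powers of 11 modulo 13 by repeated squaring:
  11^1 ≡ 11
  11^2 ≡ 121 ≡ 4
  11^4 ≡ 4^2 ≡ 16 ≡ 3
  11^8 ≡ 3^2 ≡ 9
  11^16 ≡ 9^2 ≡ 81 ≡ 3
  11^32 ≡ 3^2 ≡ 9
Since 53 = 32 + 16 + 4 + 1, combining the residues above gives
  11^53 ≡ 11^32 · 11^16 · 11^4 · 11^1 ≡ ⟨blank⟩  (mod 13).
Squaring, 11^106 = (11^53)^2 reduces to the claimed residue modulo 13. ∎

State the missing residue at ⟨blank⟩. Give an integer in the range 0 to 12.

11^32 · 11^16 · 11^4 · 11^1 ≡ 9 · 3 · 3 · 11 = 891.
891 mod 13 = 7, so 11^53 ≡ 7 (mod 13).

7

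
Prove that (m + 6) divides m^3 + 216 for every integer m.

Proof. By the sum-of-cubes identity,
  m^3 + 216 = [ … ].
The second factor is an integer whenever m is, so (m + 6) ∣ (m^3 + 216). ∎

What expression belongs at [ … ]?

Polynomial division of m^3 + 216 by m + 6 leaves remainder 0 and quotient m^2 - 6m + 36.
Hence m^3 + 216 = (m + 6)(m^2 - 6m + 36).

(m + 6)(m^2 - 6m + 36)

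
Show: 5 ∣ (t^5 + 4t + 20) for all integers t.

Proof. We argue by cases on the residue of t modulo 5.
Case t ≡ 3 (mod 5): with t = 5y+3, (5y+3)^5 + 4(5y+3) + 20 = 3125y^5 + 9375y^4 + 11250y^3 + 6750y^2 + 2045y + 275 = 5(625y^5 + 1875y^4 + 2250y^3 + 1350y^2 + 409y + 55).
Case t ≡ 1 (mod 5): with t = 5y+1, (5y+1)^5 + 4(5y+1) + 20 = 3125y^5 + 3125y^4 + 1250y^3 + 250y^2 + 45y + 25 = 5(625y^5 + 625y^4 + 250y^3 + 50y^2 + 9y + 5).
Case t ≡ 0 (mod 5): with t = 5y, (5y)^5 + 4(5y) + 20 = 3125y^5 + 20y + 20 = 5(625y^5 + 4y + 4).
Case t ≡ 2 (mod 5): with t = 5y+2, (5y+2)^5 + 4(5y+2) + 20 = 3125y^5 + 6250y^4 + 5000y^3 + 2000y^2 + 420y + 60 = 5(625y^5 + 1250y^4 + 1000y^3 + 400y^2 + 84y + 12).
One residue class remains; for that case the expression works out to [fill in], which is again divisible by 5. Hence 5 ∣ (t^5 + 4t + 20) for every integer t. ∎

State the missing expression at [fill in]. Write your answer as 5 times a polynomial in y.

Only t ≡ 4 (mod 5) is unaccounted for. Put t = 5y+4:
(5y+4)^5 + 4(5y+4) + 20 expands to 3125y^5 + 12500y^4 + 20000y^3 + 16000y^2 + 6420y + 1060,
and factoring out 5 leaves 5(625y^5 + 2500y^4 + 4000y^3 + 3200y^2 + 1284y + 212).

5(625y^5 + 2500y^4 + 4000y^3 + 3200y^2 + 1284y + 212)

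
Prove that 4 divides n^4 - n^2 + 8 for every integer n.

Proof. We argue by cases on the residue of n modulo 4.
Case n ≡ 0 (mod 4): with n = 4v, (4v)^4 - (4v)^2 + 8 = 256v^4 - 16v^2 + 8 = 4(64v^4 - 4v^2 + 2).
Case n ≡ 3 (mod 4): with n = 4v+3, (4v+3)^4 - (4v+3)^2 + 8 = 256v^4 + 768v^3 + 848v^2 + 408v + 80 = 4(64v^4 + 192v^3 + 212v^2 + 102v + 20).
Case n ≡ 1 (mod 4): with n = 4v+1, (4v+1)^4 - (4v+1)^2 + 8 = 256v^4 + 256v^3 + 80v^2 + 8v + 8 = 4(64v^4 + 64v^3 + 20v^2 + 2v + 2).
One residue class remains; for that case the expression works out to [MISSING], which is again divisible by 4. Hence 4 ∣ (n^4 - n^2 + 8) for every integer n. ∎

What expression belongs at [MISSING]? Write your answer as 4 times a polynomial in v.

Only n ≡ 2 (mod 4) is unaccounted for. Put n = 4v+2:
(4v+2)^4 - (4v+2)^2 + 8 expands to 256v^4 + 512v^3 + 368v^2 + 112v + 20,
and factoring out 4 leaves 4(64v^4 + 128v^3 + 92v^2 + 28v + 5).

4(64v^4 + 128v^3 + 92v^2 + 28v + 5)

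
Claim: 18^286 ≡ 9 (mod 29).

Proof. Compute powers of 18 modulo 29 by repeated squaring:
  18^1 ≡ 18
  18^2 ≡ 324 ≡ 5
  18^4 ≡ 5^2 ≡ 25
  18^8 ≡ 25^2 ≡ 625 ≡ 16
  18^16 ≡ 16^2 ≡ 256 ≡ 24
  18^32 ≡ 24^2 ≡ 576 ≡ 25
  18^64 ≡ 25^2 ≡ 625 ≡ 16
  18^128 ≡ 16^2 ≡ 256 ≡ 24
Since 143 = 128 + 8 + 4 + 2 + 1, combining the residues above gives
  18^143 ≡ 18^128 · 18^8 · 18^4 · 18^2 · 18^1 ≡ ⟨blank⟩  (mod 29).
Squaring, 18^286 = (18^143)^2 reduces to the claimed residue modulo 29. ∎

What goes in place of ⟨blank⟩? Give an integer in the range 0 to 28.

18^128 · 18^8 · 18^4 · 18^2 · 18^1 ≡ 24 · 16 · 25 · 5 · 18 = 864000.
864000 mod 29 = 3, so 18^143 ≡ 3 (mod 29).

3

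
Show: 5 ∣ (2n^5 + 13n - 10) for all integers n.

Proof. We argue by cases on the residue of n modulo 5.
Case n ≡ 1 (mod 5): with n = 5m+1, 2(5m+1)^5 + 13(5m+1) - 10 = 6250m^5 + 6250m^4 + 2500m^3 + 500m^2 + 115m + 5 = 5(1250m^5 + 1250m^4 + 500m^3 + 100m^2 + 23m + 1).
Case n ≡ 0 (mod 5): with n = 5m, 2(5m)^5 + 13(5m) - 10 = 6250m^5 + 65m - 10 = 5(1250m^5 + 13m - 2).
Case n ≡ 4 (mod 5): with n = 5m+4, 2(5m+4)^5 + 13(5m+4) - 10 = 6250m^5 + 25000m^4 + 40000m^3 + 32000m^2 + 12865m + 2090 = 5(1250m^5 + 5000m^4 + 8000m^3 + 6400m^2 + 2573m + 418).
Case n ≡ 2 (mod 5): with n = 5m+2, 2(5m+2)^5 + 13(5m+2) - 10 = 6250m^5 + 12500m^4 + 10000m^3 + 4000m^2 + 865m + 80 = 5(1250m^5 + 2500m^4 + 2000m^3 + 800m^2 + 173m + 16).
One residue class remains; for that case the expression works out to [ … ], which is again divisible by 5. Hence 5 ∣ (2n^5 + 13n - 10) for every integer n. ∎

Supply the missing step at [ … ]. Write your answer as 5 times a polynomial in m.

5(1250m^5 + 3750m^4 + 4500m^3 + 2700m^2 + 823m + 103)

The residues treated are {1, 0, 4, 2}, so the missing case is n ≡ 3 (mod 5); write n = 5m+3.
Then 2(5m+3)^5 + 13(5m+3) - 10 = 6250m^5 + 18750m^4 + 22500m^3 + 13500m^2 + 4115m + 515 = 5(1250m^5 + 3750m^4 + 4500m^3 + 2700m^2 + 823m + 103).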